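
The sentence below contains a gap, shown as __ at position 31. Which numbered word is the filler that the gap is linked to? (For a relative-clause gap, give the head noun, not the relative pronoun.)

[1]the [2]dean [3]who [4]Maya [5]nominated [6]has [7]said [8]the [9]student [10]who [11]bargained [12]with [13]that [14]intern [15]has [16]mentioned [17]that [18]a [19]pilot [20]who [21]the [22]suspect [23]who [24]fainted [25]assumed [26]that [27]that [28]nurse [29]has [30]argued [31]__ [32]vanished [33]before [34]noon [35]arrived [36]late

19

The gap at 31 is the subject of "vanished", inside a relative clause.
The relative pronoun is "who" (word 20); it is bound by the head noun immediately before it.
Its filler is the head noun "pilot", at word 19.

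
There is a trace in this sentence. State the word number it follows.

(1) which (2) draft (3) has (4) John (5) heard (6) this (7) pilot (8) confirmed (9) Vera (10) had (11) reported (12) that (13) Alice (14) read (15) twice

The displaced element is "which draft" (word 2).
It is linked across 3 clause boundaries (Ø → Ø → that).
It functions as the direct object of "read", so the gap sits immediately after word 14 ("read").
Base order: John has heard this pilot confirmed Vera had reported that Alice read which draft twice.

14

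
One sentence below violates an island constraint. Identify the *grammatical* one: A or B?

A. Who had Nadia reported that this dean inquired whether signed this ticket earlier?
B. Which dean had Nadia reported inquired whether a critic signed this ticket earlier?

B

In A, the wh-phrase is extracted from inside a wh-island (introduced by "whether"), which blocks movement.
In B, the extraction path crosses only that-complement boundaries, which are transparent.
So B is grammatical.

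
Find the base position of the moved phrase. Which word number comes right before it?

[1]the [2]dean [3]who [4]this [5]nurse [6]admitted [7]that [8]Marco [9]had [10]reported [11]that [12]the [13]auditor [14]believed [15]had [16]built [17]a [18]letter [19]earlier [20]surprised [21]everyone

The displaced element is "the dean" (word 2).
It is linked across 3 clause boundaries (that → that → Ø).
It functions as the subject of "built", so the gap sits immediately after word 14 ("believed").
Base order: This nurse admitted that Marco had reported that the auditor believed that the dean had built a letter earlier.

14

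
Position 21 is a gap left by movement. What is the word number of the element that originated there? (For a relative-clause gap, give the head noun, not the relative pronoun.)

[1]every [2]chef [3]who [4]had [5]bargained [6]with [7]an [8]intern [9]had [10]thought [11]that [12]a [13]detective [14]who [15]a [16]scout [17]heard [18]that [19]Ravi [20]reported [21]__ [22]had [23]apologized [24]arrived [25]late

13

The gap at 21 is the subject of "apologized", inside a relative clause.
The relative pronoun is "who" (word 14); it is bound by the head noun immediately before it.
Its filler is the head noun "detective", at word 13.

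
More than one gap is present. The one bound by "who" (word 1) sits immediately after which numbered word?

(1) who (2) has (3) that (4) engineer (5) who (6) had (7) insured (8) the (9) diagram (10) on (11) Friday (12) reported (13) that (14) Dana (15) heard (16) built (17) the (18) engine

15

The displaced element is "who" (word 1).
It is linked across 2 clause boundaries (that → Ø).
It functions as the subject of "built", so the gap sits immediately after word 15 ("heard").
Base order: That engineer who had insured the diagram on Friday has reported that Dana heard that who built the engine.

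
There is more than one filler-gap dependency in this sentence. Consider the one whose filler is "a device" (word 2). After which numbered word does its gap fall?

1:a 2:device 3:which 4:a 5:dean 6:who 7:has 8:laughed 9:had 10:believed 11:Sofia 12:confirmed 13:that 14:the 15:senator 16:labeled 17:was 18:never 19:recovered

16

The displaced element is "a device" (word 2).
It is linked across 2 clause boundaries (Ø → that).
It functions as the direct object of "labeled", so the gap sits immediately after word 16 ("labeled").
Base order: A dean who has laughed had believed Sofia confirmed that the senator labeled a device.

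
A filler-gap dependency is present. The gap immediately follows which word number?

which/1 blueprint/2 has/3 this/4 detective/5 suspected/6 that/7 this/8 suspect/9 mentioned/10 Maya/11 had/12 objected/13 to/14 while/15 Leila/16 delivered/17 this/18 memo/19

The displaced element is "which blueprint" (word 2).
It is linked across 2 clause boundaries (that → Ø).
It functions as the object of the preposition "to" of "objected", so the gap sits immediately after word 14 ("to").
Base order: This detective has suspected that this suspect mentioned Maya had objected to which blueprint while Leila delivered this memo.

14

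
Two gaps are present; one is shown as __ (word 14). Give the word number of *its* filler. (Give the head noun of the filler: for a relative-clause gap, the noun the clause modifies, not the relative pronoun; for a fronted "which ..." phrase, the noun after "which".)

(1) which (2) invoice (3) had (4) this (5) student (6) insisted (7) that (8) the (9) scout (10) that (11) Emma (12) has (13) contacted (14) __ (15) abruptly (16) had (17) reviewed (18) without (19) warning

The marked gap is inside the relative clause, the direct object of "contacted".
Its filler is the head noun "scout" (via "that"), at word 9.
(The other dependency links word 2 to a gap after word 17.)

9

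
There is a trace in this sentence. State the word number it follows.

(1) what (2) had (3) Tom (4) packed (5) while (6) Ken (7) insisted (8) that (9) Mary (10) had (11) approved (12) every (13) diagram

4

The displaced element is "what" (word 1).
It functions as the direct object of "packed", so the gap sits immediately after word 4 ("packed").
Base order: Tom had packed what while Ken insisted that Mary had approved every diagram.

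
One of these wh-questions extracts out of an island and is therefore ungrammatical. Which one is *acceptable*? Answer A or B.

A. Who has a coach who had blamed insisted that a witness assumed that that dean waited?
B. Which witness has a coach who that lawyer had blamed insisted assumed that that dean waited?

B

In A, the wh-phrase is extracted from inside a complex-NP island (relative clause) (introduced by "who"), which blocks movement.
In B, the extraction path crosses only that-complement boundaries, which are transparent.
So B is grammatical.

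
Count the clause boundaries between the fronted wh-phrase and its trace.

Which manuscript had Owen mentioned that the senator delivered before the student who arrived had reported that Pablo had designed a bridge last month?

1

"which manuscript" is extracted from the object of "delivered".
Boundaries crossed, outermost first: [that] — 1 in total.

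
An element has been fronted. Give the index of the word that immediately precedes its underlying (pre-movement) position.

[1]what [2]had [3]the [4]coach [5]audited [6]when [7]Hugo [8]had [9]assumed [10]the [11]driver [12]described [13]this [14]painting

5

The displaced element is "what" (word 1).
It functions as the direct object of "audited", so the gap sits immediately after word 5 ("audited").
Base order: The coach had audited what when Hugo had assumed the driver described this painting.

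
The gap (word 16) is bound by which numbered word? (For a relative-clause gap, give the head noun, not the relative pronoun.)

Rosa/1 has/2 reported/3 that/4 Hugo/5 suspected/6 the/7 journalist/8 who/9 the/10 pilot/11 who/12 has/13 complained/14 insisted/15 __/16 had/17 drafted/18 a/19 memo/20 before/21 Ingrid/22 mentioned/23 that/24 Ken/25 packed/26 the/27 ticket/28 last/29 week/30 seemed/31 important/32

The gap at 16 is the subject of "drafted", inside a relative clause.
The relative pronoun is "who" (word 9); it is bound by the head noun immediately before it.
Its filler is the head noun "journalist", at word 8.

8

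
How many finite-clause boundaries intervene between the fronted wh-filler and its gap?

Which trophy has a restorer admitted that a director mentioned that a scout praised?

"which trophy" is extracted from the object of "praised".
Boundaries crossed, outermost first: [that], [that] — 2 in total.

2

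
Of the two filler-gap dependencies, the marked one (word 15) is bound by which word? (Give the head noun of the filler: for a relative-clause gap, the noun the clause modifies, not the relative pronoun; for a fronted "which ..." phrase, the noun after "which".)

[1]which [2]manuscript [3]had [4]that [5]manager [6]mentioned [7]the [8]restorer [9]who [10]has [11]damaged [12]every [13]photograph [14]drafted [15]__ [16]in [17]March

2

The marked gap is the direct object of "drafted".
Its filler is the fronted wh-phrase "which manuscript", at word 2.
(The other dependency links word 8 to a gap after word 9.)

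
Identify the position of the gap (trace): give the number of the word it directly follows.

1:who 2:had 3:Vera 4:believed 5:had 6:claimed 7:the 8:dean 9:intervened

4

The displaced element is "who" (word 1).
It is linked across 1 clause boundary (Ø).
It functions as the subject of "claimed", so the gap sits immediately after word 4 ("believed").
Base order: Vera had believed that who had claimed the dean intervened.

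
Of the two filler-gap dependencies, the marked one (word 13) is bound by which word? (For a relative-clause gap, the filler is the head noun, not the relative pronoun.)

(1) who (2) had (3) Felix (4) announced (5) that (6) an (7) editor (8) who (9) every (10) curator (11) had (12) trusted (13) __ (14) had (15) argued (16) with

7

The marked gap is inside the relative clause, the direct object of "trusted".
Its filler is the head noun "editor" (via "who"), at word 7.
(The other dependency links word 1 to a gap after word 16.)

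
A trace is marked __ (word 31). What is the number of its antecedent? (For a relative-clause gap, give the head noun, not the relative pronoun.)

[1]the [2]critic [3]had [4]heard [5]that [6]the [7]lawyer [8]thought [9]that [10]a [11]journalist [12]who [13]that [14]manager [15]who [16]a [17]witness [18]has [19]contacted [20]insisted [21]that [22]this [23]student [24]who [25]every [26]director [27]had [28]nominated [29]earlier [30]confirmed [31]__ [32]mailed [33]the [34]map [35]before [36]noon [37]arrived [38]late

The gap at 31 is the subject of "mailed", inside a relative clause.
The relative pronoun is "who" (word 12); it is bound by the head noun immediately before it.
Its filler is the head noun "journalist", at word 11.

11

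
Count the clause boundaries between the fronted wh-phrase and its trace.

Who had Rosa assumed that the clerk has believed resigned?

2

"who" is extracted from the subject of "resigned".
Boundaries crossed, outermost first: [that], [Ø] — 2 in total.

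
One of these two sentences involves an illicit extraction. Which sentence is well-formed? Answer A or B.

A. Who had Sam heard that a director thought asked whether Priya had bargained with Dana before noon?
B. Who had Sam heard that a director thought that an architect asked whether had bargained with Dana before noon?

A

In B, the wh-phrase is extracted from inside a wh-island (introduced by "whether"), which blocks movement.
In A, the extraction path crosses only that-complement boundaries, which are transparent.
So A is grammatical.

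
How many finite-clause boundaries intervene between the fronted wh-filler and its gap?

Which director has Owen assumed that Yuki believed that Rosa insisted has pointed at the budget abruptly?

3

"which director" is extracted from the subject of "pointed".
Boundaries crossed, outermost first: [that], [that], [Ø] — 3 in total.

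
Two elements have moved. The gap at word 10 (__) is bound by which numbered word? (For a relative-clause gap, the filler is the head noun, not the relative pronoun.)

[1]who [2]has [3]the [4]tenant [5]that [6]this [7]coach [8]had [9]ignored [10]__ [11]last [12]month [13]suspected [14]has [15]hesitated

4

The marked gap is inside the relative clause, the direct object of "ignored".
Its filler is the head noun "tenant" (via "that"), at word 4.
(The other dependency links word 1 to a gap after word 13.)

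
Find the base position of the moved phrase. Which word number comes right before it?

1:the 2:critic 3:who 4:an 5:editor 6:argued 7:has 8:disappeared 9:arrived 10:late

The displaced element is "the critic" (word 2).
It is linked across 1 clause boundary (Ø).
It functions as the subject of "disappeared", so the gap sits immediately after word 6 ("argued").
Base order: An editor argued that the critic has disappeared.

6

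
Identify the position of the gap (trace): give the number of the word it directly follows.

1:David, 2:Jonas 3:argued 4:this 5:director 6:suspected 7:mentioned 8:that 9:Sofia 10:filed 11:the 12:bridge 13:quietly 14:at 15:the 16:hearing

The displaced element is "David" (word 1).
It is linked across 2 clause boundaries (Ø → Ø).
It functions as the subject of "mentioned", so the gap sits immediately after word 6 ("suspected").
Base order: Jonas argued this director suspected that David mentioned that Sofia filed the bridge quietly at the hearing.

6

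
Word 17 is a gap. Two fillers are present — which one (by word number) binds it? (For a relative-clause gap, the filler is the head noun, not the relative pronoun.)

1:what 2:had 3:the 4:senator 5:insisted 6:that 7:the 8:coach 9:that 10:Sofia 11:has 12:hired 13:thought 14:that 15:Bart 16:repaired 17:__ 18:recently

The marked gap is the direct object of "repaired".
Its filler is the fronted wh-phrase "what", at word 1.
(The other dependency links word 8 to a gap after word 12.)

1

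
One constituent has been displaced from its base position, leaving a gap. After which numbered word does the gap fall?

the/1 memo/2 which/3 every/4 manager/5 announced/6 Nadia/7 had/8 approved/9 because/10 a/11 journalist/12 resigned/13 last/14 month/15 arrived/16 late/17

9

The displaced element is "the memo" (word 2).
It is linked across 1 clause boundary (Ø).
It functions as the direct object of "approved", so the gap sits immediately after word 9 ("approved").
Base order: Every manager announced Nadia had approved the memo because a journalist resigned last month.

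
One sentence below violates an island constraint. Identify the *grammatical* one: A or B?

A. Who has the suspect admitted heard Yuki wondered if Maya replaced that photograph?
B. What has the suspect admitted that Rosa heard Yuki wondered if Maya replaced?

A

In B, the wh-phrase is extracted from inside a wh-island (introduced by "if"), which blocks movement.
In A, the extraction path crosses only that-complement boundaries, which are transparent.
So A is grammatical.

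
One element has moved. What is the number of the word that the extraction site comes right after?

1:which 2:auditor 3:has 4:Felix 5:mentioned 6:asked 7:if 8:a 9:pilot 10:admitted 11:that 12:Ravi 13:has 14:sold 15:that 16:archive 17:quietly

5

The displaced element is "which auditor" (word 2).
It is linked across 1 clause boundary (Ø).
It functions as the subject of "asked", so the gap sits immediately after word 5 ("mentioned").
Base order: Felix has mentioned that which auditor asked if a pilot admitted that Ravi has sold that archive quietly.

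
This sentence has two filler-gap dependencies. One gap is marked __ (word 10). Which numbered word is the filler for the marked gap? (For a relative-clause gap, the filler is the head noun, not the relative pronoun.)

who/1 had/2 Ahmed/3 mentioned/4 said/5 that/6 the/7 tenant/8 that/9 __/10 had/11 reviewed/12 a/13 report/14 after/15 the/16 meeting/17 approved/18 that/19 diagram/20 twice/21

The marked gap is inside the relative clause, the subject of "reviewed".
Its filler is the head noun "tenant" (via "that"), at word 8.
(The other dependency links word 1 to a gap after word 4.)

8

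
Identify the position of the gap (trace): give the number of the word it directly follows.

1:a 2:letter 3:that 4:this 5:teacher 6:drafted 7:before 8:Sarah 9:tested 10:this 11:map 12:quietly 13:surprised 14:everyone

6

The displaced element is "a letter" (word 2).
It functions as the direct object of "drafted", so the gap sits immediately after word 6 ("drafted").
Base order: This teacher drafted a letter before Sarah tested this map quietly.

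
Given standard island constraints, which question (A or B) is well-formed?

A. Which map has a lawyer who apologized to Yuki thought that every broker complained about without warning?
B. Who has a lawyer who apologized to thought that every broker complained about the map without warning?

A

In B, the wh-phrase is extracted from inside a complex-NP island (relative clause) (introduced by "who"), which blocks movement.
In A, the extraction path crosses only that-complement boundaries, which are transparent.
So A is grammatical.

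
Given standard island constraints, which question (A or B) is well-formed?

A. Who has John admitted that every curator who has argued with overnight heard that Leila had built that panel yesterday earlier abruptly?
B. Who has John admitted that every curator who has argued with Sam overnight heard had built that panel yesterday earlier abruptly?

In A, the wh-phrase is extracted from inside a complex-NP island (relative clause) (introduced by "who"), which blocks movement.
In B, the extraction path crosses only that-complement boundaries, which are transparent.
So B is grammatical.

B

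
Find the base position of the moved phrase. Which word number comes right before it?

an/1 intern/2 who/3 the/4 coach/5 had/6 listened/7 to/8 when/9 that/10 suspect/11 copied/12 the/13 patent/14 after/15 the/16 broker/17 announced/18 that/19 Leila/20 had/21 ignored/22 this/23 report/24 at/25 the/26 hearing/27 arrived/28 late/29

The displaced element is "an intern" (word 2).
It functions as the object of the preposition "to" of "listened", so the gap sits immediately after word 8 ("to").
Base order: The coach had listened to an intern when that suspect copied the patent after the broker announced that Leila had ignored this report at the hearing.

8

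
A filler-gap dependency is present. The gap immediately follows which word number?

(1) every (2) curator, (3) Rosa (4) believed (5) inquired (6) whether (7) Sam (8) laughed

4

The displaced element is "every curator" (word 2).
It is linked across 1 clause boundary (Ø).
It functions as the subject of "inquired", so the gap sits immediately after word 4 ("believed").
Base order: Rosa believed every curator inquired whether Sam laughed.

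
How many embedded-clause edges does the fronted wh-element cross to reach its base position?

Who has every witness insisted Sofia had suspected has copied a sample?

"who" is extracted from the subject of "copied".
Boundaries crossed, outermost first: [Ø], [Ø] — 2 in total.

2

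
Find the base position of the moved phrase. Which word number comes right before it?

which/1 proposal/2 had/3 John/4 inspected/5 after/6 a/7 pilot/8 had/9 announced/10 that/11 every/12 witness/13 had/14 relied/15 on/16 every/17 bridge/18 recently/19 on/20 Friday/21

5

The displaced element is "which proposal" (word 2).
It functions as the direct object of "inspected", so the gap sits immediately after word 5 ("inspected").
Base order: John had inspected which proposal after a pilot had announced that every witness had relied on every bridge recently on Friday.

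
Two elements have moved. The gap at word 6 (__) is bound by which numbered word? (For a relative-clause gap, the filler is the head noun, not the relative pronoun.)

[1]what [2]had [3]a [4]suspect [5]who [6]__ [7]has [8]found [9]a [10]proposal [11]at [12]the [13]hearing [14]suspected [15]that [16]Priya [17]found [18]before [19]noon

The marked gap is inside the relative clause, the subject of "found".
Its filler is the head noun "suspect" (via "who"), at word 4.
(The other dependency links word 1 to a gap after word 17.)

4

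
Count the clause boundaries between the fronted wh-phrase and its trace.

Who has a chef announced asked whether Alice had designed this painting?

1

"who" is extracted from the subject of "asked".
Boundaries crossed, outermost first: [Ø] — 1 in total.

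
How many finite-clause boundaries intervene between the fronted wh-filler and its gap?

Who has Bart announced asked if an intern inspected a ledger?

1

"who" is extracted from the subject of "asked".
Boundaries crossed, outermost first: [Ø] — 1 in total.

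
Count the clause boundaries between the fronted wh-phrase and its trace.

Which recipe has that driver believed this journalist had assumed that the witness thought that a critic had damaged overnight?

3

"which recipe" is extracted from the object of "damaged".
Boundaries crossed, outermost first: [Ø], [that], [that] — 3 in total.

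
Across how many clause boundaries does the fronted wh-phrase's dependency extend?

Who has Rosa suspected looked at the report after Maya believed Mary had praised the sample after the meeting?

"who" is extracted from the subject of "looked".
Boundaries crossed, outermost first: [Ø] — 1 in total.

1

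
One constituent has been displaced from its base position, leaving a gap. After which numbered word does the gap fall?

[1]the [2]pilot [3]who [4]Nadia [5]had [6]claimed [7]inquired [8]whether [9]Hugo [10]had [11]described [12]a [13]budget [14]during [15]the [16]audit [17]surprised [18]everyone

The displaced element is "the pilot" (word 2).
It is linked across 1 clause boundary (Ø).
It functions as the subject of "inquired", so the gap sits immediately after word 6 ("claimed").
Base order: Nadia had claimed the pilot inquired whether Hugo had described a budget during the audit.

6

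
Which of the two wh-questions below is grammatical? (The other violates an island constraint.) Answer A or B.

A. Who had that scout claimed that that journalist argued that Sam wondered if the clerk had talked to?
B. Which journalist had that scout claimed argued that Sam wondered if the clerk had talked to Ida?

In A, the wh-phrase is extracted from inside a wh-island (introduced by "if"), which blocks movement.
In B, the extraction path crosses only that-complement boundaries, which are transparent.
So B is grammatical.

B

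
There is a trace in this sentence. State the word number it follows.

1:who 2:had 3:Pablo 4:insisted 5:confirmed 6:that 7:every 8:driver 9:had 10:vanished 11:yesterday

4

The displaced element is "who" (word 1).
It is linked across 1 clause boundary (Ø).
It functions as the subject of "confirmed", so the gap sits immediately after word 4 ("insisted").
Base order: Pablo had insisted that who confirmed that every driver had vanished yesterday.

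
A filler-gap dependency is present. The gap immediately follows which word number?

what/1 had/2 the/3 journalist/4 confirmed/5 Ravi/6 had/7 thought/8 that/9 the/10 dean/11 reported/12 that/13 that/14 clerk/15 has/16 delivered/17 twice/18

17

The displaced element is "what" (word 1).
It is linked across 3 clause boundaries (Ø → that → that).
It functions as the direct object of "delivered", so the gap sits immediately after word 17 ("delivered").
Base order: The journalist had confirmed Ravi had thought that the dean reported that that clerk has delivered what twice.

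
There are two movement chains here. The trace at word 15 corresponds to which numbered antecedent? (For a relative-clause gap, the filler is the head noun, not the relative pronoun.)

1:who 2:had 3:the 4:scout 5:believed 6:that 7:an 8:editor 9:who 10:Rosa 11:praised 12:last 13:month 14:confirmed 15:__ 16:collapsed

The marked gap is the subject of "collapsed".
Its filler is the fronted wh-phrase "who", at word 1.
(The other dependency links word 8 to a gap after word 11.)

1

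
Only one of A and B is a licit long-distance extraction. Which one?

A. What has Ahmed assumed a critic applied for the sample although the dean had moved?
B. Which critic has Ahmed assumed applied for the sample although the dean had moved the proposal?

B

In A, the wh-phrase is extracted from inside an adjunct island (introduced by "although"), which blocks movement.
In B, the extraction path crosses only that-complement boundaries, which are transparent.
So B is grammatical.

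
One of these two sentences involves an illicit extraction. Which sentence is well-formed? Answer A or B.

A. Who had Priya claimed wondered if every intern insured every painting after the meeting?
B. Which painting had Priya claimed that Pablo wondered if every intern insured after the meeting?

In B, the wh-phrase is extracted from inside a wh-island (introduced by "if"), which blocks movement.
In A, the extraction path crosses only that-complement boundaries, which are transparent.
So A is grammatical.

A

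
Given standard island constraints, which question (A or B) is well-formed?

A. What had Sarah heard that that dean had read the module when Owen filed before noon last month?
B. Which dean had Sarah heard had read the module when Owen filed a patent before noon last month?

In A, the wh-phrase is extracted from inside an adjunct island (introduced by "when"), which blocks movement.
In B, the extraction path crosses only that-complement boundaries, which are transparent.
So B is grammatical.

B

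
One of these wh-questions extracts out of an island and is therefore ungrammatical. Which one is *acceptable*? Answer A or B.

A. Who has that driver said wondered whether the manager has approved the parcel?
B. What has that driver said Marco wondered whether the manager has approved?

In B, the wh-phrase is extracted from inside a wh-island (introduced by "whether"), which blocks movement.
In A, the extraction path crosses only that-complement boundaries, which are transparent.
So A is grammatical.

A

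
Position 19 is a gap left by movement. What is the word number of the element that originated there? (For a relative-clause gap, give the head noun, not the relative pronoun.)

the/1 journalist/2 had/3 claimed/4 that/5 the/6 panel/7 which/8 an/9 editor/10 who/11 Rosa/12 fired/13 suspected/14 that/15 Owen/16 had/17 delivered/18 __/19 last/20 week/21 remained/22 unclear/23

The gap at 19 is the object of "delivered", inside a relative clause.
The relative pronoun is "which" (word 8); it is bound by the head noun immediately before it.
Its filler is the head noun "panel", at word 7.

7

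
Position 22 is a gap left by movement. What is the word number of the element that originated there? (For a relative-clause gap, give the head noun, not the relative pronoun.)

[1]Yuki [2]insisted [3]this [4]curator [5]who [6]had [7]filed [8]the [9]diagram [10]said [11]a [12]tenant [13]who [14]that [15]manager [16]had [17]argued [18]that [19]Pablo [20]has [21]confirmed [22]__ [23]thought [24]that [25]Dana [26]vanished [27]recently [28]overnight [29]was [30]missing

12

The gap at 22 is the subject of "thought", inside a relative clause.
The relative pronoun is "who" (word 13); it is bound by the head noun immediately before it.
Its filler is the head noun "tenant", at word 12.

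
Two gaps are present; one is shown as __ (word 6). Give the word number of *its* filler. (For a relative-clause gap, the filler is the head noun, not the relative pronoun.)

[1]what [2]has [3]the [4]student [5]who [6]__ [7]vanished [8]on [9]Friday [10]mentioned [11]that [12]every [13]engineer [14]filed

4

The marked gap is inside the relative clause, the subject of "vanished".
Its filler is the head noun "student" (via "who"), at word 4.
(The other dependency links word 1 to a gap after word 14.)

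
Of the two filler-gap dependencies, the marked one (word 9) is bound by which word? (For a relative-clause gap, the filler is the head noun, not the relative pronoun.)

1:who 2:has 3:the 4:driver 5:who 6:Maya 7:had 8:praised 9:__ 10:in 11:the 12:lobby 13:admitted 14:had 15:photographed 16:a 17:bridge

The marked gap is inside the relative clause, the direct object of "praised".
Its filler is the head noun "driver" (via "who"), at word 4.
(The other dependency links word 1 to a gap after word 13.)

4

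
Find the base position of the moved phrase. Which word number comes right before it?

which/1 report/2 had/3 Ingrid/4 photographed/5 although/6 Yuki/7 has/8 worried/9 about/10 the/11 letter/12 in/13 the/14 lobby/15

The displaced element is "which report" (word 2).
It functions as the direct object of "photographed", so the gap sits immediately after word 5 ("photographed").
Base order: Ingrid had photographed which report although Yuki has worried about the letter in the lobby.

5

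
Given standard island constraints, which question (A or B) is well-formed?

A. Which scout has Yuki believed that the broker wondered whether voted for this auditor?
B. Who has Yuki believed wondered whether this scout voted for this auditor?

B

In A, the wh-phrase is extracted from inside a wh-island (introduced by "whether"), which blocks movement.
In B, the extraction path crosses only that-complement boundaries, which are transparent.
So B is grammatical.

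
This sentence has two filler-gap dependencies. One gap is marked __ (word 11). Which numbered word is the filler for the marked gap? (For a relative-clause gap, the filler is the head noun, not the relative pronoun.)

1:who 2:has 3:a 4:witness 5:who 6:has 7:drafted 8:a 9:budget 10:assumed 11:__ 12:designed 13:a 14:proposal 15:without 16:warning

The marked gap is the subject of "designed".
Its filler is the fronted wh-phrase "who", at word 1.
(The other dependency links word 4 to a gap after word 5.)

1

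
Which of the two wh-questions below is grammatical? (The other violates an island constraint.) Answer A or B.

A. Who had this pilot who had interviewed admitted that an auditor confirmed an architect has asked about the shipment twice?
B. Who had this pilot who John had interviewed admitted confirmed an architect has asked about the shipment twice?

B

In A, the wh-phrase is extracted from inside a complex-NP island (relative clause) (introduced by "who"), which blocks movement.
In B, the extraction path crosses only that-complement boundaries, which are transparent.
So B is grammatical.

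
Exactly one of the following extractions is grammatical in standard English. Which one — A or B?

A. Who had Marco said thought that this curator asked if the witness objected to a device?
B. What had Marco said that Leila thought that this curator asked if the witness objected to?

A

In B, the wh-phrase is extracted from inside a wh-island (introduced by "if"), which blocks movement.
In A, the extraction path crosses only that-complement boundaries, which are transparent.
So A is grammatical.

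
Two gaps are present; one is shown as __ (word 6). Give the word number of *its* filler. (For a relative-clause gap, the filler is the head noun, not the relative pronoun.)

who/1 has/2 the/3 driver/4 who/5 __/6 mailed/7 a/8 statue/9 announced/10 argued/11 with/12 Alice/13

The marked gap is inside the relative clause, the subject of "mailed".
Its filler is the head noun "driver" (via "who"), at word 4.
(The other dependency links word 1 to a gap after word 10.)

4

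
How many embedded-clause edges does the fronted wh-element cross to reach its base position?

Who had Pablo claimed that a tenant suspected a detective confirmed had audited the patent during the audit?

"who" is extracted from the subject of "audited".
Boundaries crossed, outermost first: [that], [Ø], [Ø] — 3 in total.

3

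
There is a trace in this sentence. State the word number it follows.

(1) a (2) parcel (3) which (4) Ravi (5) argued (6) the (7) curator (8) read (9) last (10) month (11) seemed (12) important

The displaced element is "a parcel" (word 2).
It is linked across 1 clause boundary (Ø).
It functions as the direct object of "read", so the gap sits immediately after word 8 ("read").
Base order: Ravi argued the curator read a parcel last month.

8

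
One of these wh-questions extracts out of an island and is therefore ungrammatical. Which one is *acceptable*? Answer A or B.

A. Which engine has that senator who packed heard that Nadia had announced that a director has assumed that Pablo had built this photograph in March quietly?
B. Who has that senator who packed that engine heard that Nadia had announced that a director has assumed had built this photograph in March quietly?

B

In A, the wh-phrase is extracted from inside a complex-NP island (relative clause) (introduced by "who"), which blocks movement.
In B, the extraction path crosses only that-complement boundaries, which are transparent.
So B is grammatical.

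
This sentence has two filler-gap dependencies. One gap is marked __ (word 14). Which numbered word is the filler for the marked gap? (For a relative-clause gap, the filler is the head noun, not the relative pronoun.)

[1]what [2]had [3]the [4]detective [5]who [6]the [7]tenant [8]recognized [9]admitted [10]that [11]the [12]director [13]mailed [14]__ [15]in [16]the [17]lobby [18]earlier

1

The marked gap is the direct object of "mailed".
Its filler is the fronted wh-phrase "what", at word 1.
(The other dependency links word 4 to a gap after word 8.)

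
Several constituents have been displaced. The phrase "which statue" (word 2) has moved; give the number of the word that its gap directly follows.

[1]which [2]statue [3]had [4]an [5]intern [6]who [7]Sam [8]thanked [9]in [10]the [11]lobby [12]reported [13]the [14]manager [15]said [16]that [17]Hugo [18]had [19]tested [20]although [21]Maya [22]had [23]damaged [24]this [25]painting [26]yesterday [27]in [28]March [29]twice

19

The displaced element is "which statue" (word 2).
It is linked across 2 clause boundaries (Ø → that).
It functions as the direct object of "tested", so the gap sits immediately after word 19 ("tested").
Base order: An intern who Sam thanked in the lobby had reported the manager said that Hugo had tested which statue although Maya had damaged this painting yesterday in March twice.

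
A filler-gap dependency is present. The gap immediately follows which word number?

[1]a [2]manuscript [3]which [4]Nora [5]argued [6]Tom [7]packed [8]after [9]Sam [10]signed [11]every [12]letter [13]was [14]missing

The displaced element is "a manuscript" (word 2).
It is linked across 1 clause boundary (Ø).
It functions as the direct object of "packed", so the gap sits immediately after word 7 ("packed").
Base order: Nora argued Tom packed a manuscript after Sam signed every letter.

7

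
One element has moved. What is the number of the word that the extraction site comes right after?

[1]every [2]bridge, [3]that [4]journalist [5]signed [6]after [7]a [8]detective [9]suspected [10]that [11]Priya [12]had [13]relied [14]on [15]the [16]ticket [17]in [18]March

The displaced element is "every bridge" (word 2).
It functions as the direct object of "signed", so the gap sits immediately after word 5 ("signed").
Base order: That journalist signed every bridge after a detective suspected that Priya had relied on the ticket in March.

5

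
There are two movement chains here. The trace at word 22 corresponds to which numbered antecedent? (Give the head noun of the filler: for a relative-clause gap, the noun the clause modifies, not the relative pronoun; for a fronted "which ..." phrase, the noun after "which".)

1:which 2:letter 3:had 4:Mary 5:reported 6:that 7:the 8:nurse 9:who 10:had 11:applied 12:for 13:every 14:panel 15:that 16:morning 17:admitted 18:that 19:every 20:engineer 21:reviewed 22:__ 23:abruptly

The marked gap is the direct object of "reviewed".
Its filler is the fronted wh-phrase "which letter", at word 2.
(The other dependency links word 8 to a gap after word 9.)

2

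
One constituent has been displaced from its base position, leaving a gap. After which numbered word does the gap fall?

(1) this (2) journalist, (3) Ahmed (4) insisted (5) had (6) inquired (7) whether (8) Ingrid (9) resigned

The displaced element is "this journalist" (word 2).
It is linked across 1 clause boundary (Ø).
It functions as the subject of "inquired", so the gap sits immediately after word 4 ("insisted").
Base order: Ahmed insisted that this journalist had inquired whether Ingrid resigned.

4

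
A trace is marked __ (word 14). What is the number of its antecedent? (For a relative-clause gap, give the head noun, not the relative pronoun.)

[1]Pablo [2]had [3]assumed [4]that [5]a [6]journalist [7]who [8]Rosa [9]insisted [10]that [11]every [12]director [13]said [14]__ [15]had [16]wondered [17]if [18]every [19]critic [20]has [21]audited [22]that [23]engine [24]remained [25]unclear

The gap at 14 is the subject of "wondered", inside a relative clause.
The relative pronoun is "who" (word 7); it is bound by the head noun immediately before it.
Its filler is the head noun "journalist", at word 6.

6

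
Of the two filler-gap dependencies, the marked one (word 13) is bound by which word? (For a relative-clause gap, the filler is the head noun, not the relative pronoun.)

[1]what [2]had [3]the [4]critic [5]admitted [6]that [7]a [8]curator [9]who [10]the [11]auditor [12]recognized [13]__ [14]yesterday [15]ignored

8

The marked gap is inside the relative clause, the direct object of "recognized".
Its filler is the head noun "curator" (via "who"), at word 8.
(The other dependency links word 1 to a gap after word 15.)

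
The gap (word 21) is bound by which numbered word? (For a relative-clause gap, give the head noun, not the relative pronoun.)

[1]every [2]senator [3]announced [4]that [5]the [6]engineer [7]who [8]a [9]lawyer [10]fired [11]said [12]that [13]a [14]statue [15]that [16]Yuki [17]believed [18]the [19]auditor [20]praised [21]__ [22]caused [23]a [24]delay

14

The gap at 21 is the object of "praised", inside a relative clause.
The relative pronoun is "that" (word 15); it is bound by the head noun immediately before it.
Its filler is the head noun "statue", at word 14.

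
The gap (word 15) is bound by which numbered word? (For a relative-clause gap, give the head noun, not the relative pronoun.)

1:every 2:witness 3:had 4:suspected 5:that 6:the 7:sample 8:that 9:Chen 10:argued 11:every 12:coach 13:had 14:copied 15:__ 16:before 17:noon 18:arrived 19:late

The gap at 15 is the object of "copied", inside a relative clause.
The relative pronoun is "that" (word 8); it is bound by the head noun immediately before it.
Its filler is the head noun "sample", at word 7.

7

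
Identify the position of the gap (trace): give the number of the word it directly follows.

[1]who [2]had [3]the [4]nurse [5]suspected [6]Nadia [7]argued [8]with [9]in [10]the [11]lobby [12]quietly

8

The displaced element is "who" (word 1).
It is linked across 1 clause boundary (Ø).
It functions as the object of the preposition "with" of "argued", so the gap sits immediately after word 8 ("with").
Base order: The nurse had suspected Nadia argued with who in the lobby quietly.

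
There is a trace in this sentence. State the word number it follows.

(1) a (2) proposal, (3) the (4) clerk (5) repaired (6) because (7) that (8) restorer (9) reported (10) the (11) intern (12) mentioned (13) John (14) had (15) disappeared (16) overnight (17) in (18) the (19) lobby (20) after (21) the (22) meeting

The displaced element is "a proposal" (word 2).
It functions as the direct object of "repaired", so the gap sits immediately after word 5 ("repaired").
Base order: The clerk repaired a proposal because that restorer reported the intern mentioned John had disappeared overnight in the lobby after the meeting.

5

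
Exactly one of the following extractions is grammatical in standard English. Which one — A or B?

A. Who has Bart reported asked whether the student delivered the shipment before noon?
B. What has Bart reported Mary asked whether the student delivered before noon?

A

In B, the wh-phrase is extracted from inside a wh-island (introduced by "whether"), which blocks movement.
In A, the extraction path crosses only that-complement boundaries, which are transparent.
So A is grammatical.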